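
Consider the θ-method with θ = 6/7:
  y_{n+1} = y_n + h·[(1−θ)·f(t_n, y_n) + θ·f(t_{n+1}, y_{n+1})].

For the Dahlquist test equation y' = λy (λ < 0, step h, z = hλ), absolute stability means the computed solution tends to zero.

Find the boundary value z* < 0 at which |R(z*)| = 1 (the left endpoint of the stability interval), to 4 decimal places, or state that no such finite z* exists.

unbounded; (−∞, 0).

Set f=λy, z=hλ:
  y_{n+1} = y_n + z·[1/7·y_n + 6/7·y_{n+1}] ⇒ (1 − 6/7z)y_{n+1} = (1 + 1/7z)y_n
  so R(z) = (1 + 1/7z)/(1 − 6/7z).

Find x<0 with |R(x)|<1.
x=-1.04: |R|=0.4502
x=-2: |R|=0.2632
x=-10: |R|=0.0448
x=-100: |R|=0.1532
θ=6/7≥1/2 ⇒ |1+1/7x|<|1−6/7x| ∀x<0 ⇒ unbounded interval.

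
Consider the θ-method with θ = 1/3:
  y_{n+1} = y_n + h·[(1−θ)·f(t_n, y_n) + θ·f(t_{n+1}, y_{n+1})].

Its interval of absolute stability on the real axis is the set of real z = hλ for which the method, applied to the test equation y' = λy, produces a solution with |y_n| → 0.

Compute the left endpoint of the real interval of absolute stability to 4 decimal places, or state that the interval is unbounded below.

left endpoint -6.0000.

On y'=λy, z=hλ:
  y_{n+1} = y_n + z·[2/3·y_n + 1/3·y_{n+1}] ⇒ (1 − 1/3z)y_{n+1} = (1 + 2/3z)y_n
  so R(z) = (1 + 2/3z)/(1 − 1/3z).

Find x<0 with |R(x)|<1.
x=-1.73: |R|=0.0973
R=−1: 1+2/3x = −1+1/3x ⇒ -1/3x=2 ⇒ x=2/(-1/3)=-6.0000
Confirm numerically:
  x=-4.453: |R|=0.79243 <1
  x=-3.856: |R|=0.68728 <1
  x=-2.548: |R|=0.37779 <1
  x=-6.069: |R|=1.00761 >1
  x=-6.042: |R|=1.00464 >1
Interval (-6.0000, 0).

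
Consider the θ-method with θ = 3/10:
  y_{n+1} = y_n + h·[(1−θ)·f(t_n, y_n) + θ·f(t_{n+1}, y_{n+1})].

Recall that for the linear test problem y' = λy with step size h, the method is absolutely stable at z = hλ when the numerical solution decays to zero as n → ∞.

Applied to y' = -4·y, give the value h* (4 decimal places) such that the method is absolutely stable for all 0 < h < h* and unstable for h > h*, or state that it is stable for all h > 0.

Set f=λy, z=hλ:
  y_{n+1} = y_n + z·[7/10·y_n + 3/10·y_{n+1}] ⇒ (1 − 3/10z)y_{n+1} = (1 + 7/10z)y_n
  so R(z) = (1 + 7/10z)/(1 − 3/10z).

Need |R(x)|<1, x<0.
x=-0.38: |R|=0.6589
R=−1: 1+7/10x = −1+3/10x ⇒ -2/5x=2 ⇒ x=2/(-2/5)=-5.0000
Confirm numerically:
  x=-4.022: |R|=0.82271 <1
  x=-3.411: |R|=0.68586 <1
  x=-3.003: |R|=0.57978 <1
  x=-2.824: |R|=0.52880 <1
  x=-5.345: |R|=1.05301 >1
  x=-5.337: |R|=1.05182 >1
Stable set (-5.0000, 0).

(-5.0000,0); λ=-4 ⇒ h* = (5)/4 = 1.2500.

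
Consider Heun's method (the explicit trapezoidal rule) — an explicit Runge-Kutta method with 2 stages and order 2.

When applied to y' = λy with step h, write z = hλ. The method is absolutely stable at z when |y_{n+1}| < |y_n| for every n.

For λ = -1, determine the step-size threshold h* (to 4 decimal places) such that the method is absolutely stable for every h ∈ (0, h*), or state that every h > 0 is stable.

Test eqn y'=λy, z=hλ:
  order 2, 2-stage ⇒ R(z)=1+z+z^2/2
  (e.g. R(-0.86)=0.50980, |R|=0.50980)

Solve |R(x)|<1 on ℝ⁻.
x=-0.86: |R|=0.5098
|R(-2.17)|=1.1845 |R(-1.43)|=0.5924 |R(-1.29)|=0.5421
Bisect:
  x_lo=-2.4973 |R|=1.6210  x_hi=-0.3736 |R|=0.6962
  mid=-1.43547 |R|=0.59482 →hi
  mid=-1.96640 |R|=0.96696 →hi
  mid=-2.23186 |R|=1.25875 →lo
  mid=-2.09913 |R|=1.10405 →lo
  mid=-2.03277 |R|=1.03330 →lo
  mid=-1.99958 |R|=0.99958 →hi
  mid=-2.01617 |R|=1.01631 →lo
  mid=-2.00788 |R|=1.00791 →lo
  ...
  [-2.00010,-1.99997] ⇒ x*=-2.0000
Interval (-2.0000, 0).

(-2.0000,0); λ=-1 ⇒ h* = 2.0000.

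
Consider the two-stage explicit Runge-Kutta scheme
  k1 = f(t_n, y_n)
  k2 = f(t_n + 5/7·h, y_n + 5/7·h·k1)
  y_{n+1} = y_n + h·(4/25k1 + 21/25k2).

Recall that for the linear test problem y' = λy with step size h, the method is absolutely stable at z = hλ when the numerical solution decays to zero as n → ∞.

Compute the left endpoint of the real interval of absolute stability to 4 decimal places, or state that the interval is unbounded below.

On y'=λy, z=hλ:
  k1=λy_n ⇒ h·k1=z·y_n;  k2=λ(1+5/7z)y_n ⇒ h·k2=z(1+5/7z)y_n
  y_{n+1}/y_n = 1 + 4/25z + 21/25z(1+5/7z) = 1 + z + 3/5z²
  Hence R(z) = 1 + z + 3/5z².

Solve |R(x)|<1 on ℝ⁻.
x=-1.15: |R|=0.6435
R=1: x+3/5x²=0 ⇒ x=−5/3=-1.6667; min R=1−1/(4·3/5)=0.5833>−1
Confirm numerically:
  x=-1.634: |R|=0.96797 <1
  x=-1.464: |R|=0.82198 <1
  x=-1.298: |R|=0.71288 <1
  x=-0.823: |R|=0.58340 <1
  x=-1.923: |R|=1.29576 >1
  x=-1.729: |R|=1.06466 >1
Stable set (-1.6667, 0).

z* = -1.6667.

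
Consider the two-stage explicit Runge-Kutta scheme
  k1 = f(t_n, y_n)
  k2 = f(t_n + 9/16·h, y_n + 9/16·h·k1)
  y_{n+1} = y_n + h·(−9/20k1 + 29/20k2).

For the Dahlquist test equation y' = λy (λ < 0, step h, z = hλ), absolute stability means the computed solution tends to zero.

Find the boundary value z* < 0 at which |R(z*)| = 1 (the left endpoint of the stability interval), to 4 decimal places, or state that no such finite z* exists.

z* = -1.2261.

With y'=λy (z=hλ):
  k1=λy_n ⇒ h·k1=z·y_n;  k2=λ(1+9/16z)y_n ⇒ h·k2=z(1+9/16z)y_n
  y_{n+1}/y_n = 1 − 9/20z + 29/20z(1+9/16z) = 1 + z + 261/320z²
  so R(z) = 1 + z + 261/320z².

Boundary: |R(x)|=1, x<0.
x=-0.9: |R|=0.7607
R=1: x+261/320x²=0 ⇒ x=−320/261=-1.2261; min R=1−1/(4·261/320)=0.6935>−1
Confirm numerically:
  x=-1.014: |R|=0.82462 <1
  x=-0.985: |R|=0.80634 <1
  x=-0.685: |R|=0.69771 <1
  x=-1.650: |R|=1.57054 >1
  x=-1.340: |R|=1.12454 >1
  x=-1.267: |R|=1.04231 >1
So |R|<1 on (-1.2261, 0).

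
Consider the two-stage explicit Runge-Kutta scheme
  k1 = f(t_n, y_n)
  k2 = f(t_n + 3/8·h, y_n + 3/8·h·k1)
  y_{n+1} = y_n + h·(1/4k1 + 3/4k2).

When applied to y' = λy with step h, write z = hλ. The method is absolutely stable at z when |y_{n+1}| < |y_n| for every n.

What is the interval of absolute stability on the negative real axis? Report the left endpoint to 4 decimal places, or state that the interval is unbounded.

z∈(-3.5556,0).

Test eqn y'=λy, z=hλ:
  k1=λy_n ⇒ h·k1=z·y_n;  k2=λ(1+3/8z)y_n ⇒ h·k2=z(1+3/8z)y_n
  y_{n+1}/y_n = 1 + 1/4z + 3/4z(1+3/8z) = 1 + z + 9/32z²
  R(z) = 1 + z + 9/32z².

Need |R(x)|<1, x<0.
x=-1.77: |R|=0.1111
R=1: x+9/32x²=0 ⇒ x=−32/9=-3.5556; min R=1−1/(4·9/32)=0.1111>−1
Confirm numerically:
  x=-3.521: |R|=0.96578 <1
  x=-2.583: |R|=0.29347 <1
  x=-2.289: |R|=0.18462 <1
  x=-1.819: |R|=0.11159 <1
  x=-4.080: |R|=1.60180 >1
  x=-3.983: |R|=1.47883 >1
So |R|<1 on (-3.5556, 0).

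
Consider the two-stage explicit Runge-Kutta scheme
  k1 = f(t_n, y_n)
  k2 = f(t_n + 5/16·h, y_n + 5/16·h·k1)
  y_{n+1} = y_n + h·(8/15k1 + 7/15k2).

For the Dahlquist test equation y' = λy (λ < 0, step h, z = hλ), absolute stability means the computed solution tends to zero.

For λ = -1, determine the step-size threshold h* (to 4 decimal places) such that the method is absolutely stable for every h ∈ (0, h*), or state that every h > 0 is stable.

On y'=λy, z=hλ:
  k1=λy_n ⇒ h·k1=z·y_n;  k2=λ(1+5/16z)y_n ⇒ h·k2=z(1+5/16z)y_n
  y_{n+1}/y_n = 1 + 8/15z + 7/15z(1+5/16z) = 1 + z + 7/48z²
  Hence R(z) = 1 + z + 7/48z².

Find x<0 with |R(x)|<1.
x=-0.32: |R|=0.6949
R=1: x+7/48x²=0 ⇒ x=−48/7=-6.8571; min R=1−1/(4·7/48)=-0.7143>−1
Confirm numerically:
  x=-5.888: |R|=0.16783 <1
  x=-3.017: |R|=0.68958 <1
  x=-2.904: |R|=0.67416 <1
  x=-7.095: |R|=1.24611 >1
  x=-6.975: |R|=1.11988 >1
  x=-6.919: |R|=1.06242 >1
Stable set (-6.8571, 0).

(-6.8571,0); λ=-1 ⇒ h* = (48/7)/1 = 6.8571.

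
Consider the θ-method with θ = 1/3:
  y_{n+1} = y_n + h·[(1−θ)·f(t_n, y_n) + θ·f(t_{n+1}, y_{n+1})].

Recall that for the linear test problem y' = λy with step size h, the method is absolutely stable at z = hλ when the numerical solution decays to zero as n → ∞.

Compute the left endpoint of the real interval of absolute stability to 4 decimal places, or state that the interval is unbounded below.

Test eqn y'=λy, z=hλ:
  y_{n+1} = y_n + z·[2/3·y_n + 1/3·y_{n+1}] ⇒ (1 − 1/3z)y_{n+1} = (1 + 2/3z)y_n
  so R(z) = (1 + 2/3z)/(1 − 1/3z).

Need |R(x)|<1, x<0.
x=-1.24: |R|=0.1226
R=−1: 1+2/3x = −1+1/3x ⇒ -1/3x=2 ⇒ x=2/(-1/3)=-6.0000
Confirm numerically:
  x=-4.564: |R|=0.81015 <1
  x=-4.307: |R|=0.76830 <1
  x=-2.504: |R|=0.36483 <1
  x=-6.405: |R|=1.04306 >1
  x=-6.305: |R|=1.03278 >1
Stable set (-6.0000, 0).

left endpoint -6.0000.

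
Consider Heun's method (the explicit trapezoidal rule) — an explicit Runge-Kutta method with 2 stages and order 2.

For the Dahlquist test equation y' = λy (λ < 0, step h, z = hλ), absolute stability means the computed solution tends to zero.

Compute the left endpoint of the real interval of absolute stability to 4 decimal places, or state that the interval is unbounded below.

On y'=λy, z=hλ:
  order 2, 2-stage ⇒ R(z)=1+z+z^2/2
  (e.g. R(-0.6)=0.58000, |R|=0.58000)

Boundary: |R(x)|=1, x<0.
x=-0.6: |R|=0.5800
|R(-2.07)|=1.0724 |R(-1.88)|=0.8872 |R(-1.78)|=0.8042
Bisect:
  x_lo=-2.5274 |R|=1.6665  x_hi=-0.1074 |R|=0.8984
  mid=-1.31738 |R|=0.55036 →hi
  mid=-1.92239 |R|=0.92540 →hi
  mid=-2.22489 |R|=1.25018 →lo
  mid=-2.07364 |R|=1.07635 →lo
  mid=-1.99801 |R|=0.99802 →hi
  mid=-2.03583 |R|=1.03647 →lo
  mid=-2.01692 |R|=1.01706 →lo
  ...
  [-2.00008,-1.99993] ⇒ x*=-2.0000
Stable set (-2.0000, 0).

left endpoint -2.0000.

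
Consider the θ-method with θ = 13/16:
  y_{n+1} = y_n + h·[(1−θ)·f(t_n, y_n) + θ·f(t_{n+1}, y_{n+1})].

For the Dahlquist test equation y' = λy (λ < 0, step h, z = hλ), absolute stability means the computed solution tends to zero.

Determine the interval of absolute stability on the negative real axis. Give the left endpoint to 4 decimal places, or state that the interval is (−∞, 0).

On y'=λy, z=hλ:
  y_{n+1} = y_n + z·[3/16·y_n + 13/16·y_{n+1}] ⇒ (1 − 13/16z)y_{n+1} = (1 + 3/16z)y_n
  Hence R(z) = (1 + 3/16z)/(1 − 13/16z).

Need |R(x)|<1, x<0.
x=-0.95: |R|=0.4638
x=-2: |R|=0.2381
x=-10: |R|=0.0959
x=-100: |R|=0.2158
θ=13/16≥1/2 ⇒ |1+3/16x|<|1−13/16x| ∀x<0 ⇒ unbounded interval.

interval (−∞, 0).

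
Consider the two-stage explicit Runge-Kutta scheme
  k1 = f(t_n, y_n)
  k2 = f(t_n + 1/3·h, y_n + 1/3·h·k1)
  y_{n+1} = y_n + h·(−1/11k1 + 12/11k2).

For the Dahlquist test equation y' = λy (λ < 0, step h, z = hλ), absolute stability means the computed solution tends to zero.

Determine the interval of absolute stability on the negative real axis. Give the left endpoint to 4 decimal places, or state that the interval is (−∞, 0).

On y'=λy, z=hλ:
  k1=λy_n ⇒ h·k1=z·y_n;  k2=λ(1+1/3z)y_n ⇒ h·k2=z(1+1/3z)y_n
  y_{n+1}/y_n = 1 − 1/11z + 12/11z(1+1/3z) = 1 + z + 4/11z²
  ⇒ R(z) = 1 + z + 4/11z².

Boundary: |R(x)|=1, x<0.
x=-1.35: |R|=0.3127
R=1: x+4/11x²=0 ⇒ x=−11/4=-2.7500; min R=1−1/(4·4/11)=0.3125>−1
Confirm numerically:
  x=-2.594: |R|=0.85285 <1
  x=-1.956: |R|=0.43525 <1
  x=-1.536: |R|=0.32193 <1
  x=-3.280: |R|=1.63215 >1
  x=-3.110: |R|=1.40713 >1
So |R|<1 on (-2.7500, 0).

z∈(-2.7500,0).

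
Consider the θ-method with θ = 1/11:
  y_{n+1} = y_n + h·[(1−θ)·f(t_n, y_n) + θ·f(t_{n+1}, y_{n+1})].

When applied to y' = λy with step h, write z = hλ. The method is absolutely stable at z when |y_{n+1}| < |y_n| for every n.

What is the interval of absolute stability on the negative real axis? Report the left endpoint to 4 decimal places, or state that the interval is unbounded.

(-2.4444, 0).

Set f=λy, z=hλ:
  y_{n+1} = y_n + z·[10/11·y_n + 1/11·y_{n+1}] ⇒ (1 − 1/11z)y_{n+1} = (1 + 10/11z)y_n
  R(z) = (1 + 10/11z)/(1 − 1/11z).

Find x<0 with |R(x)|<1.
x=-0.39: |R|=0.6234
R=−1: 1+10/11x = −1+1/11x ⇒ -9/11x=2 ⇒ x=2/(-9/11)=-2.4444
Confirm numerically:
  x=-1.472: |R|=0.29827 <1
  x=-1.293: |R|=0.15700 <1
  x=-1.264: |R|=0.13372 <1
  x=-2.908: |R|=1.29997 >1
  x=-2.605: |R|=1.10621 >1
  x=-2.511: |R|=1.04433 >1
So |R|<1 on (-2.4444, 0).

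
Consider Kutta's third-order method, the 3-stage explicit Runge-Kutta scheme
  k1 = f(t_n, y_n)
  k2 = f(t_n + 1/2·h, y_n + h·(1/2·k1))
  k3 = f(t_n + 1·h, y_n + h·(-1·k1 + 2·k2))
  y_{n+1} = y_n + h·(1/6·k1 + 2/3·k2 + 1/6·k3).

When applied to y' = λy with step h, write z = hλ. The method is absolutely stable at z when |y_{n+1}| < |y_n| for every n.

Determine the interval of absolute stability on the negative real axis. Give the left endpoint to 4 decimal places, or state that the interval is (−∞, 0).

With y'=λy (z=hλ):
  order 3, 3-stage ⇒ R(z)=1+z+z^2/2+z^3/6
  (e.g. R(-0.83)=0.41915, |R|=0.41915)

Find x<0 with |R(x)|<1.
x=-0.83: |R|=0.4192
|R(-2.5)|=0.9792 |R(-1.69)|=0.0664 |R(-0.67)|=0.5043
Bisect:
  x_lo=-2.9225 |R|=1.8122  x_hi=-0.2497 |R|=0.7789
  mid=-1.58609 |R|=0.00674 →hi
  mid=-2.25429 |R|=0.62270 →hi
  mid=-2.58839 |R|=1.12878 →lo
  mid=-2.42134 |R|=0.85591 →hi
  mid=-2.50487 |R|=0.98709 →hi
  mid=-2.54663 |R|=1.05659 →lo
  mid=-2.52575 |R|=1.02151 →lo
  mid=-2.51531 |R|=1.00422 →lo
  ...
  [-2.51286,-2.51270] ⇒ x*=-2.5127
Interval (-2.5127, 0).

(-2.5127, 0).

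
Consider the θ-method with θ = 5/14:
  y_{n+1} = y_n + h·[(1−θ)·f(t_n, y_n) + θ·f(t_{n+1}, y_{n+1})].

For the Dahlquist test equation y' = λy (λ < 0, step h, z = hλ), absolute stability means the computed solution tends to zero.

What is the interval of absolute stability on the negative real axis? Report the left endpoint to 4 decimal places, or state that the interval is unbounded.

Set f=λy, z=hλ:
  y_{n+1} = y_n + z·[9/14·y_n + 5/14·y_{n+1}] ⇒ (1 − 5/14z)y_{n+1} = (1 + 9/14z)y_n
  R(z) = (1 + 9/14z)/(1 − 5/14z).

Find x<0 with |R(x)|<1.
x=-1.13: |R|=0.1949
R=−1: 1+9/14x = −1+5/14x ⇒ -2/7x=2 ⇒ x=2/(-2/7)=-7.0000
Confirm numerically:
  x=-4.897: |R|=0.78142 <1
  x=-4.750: |R|=0.76159 <1
  x=-3.635: |R|=0.58166 <1
  x=-7.579: |R|=1.04463 >1
  x=-7.417: |R|=1.03265 >1
  x=-7.271: |R|=1.02153 >1
Interval (-7.0000, 0).

z∈(-7.0000,0).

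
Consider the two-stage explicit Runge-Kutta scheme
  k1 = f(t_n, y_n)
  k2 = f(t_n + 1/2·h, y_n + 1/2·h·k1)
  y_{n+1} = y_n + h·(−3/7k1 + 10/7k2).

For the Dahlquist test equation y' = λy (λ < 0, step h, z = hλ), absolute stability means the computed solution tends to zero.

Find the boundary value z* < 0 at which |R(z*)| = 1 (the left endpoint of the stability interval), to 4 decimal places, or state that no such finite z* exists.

left endpoint -1.4000.

Test eqn y'=λy, z=hλ:
  k1=λy_n ⇒ h·k1=z·y_n;  k2=λ(1+1/2z)y_n ⇒ h·k2=z(1+1/2z)y_n
  y_{n+1}/y_n = 1 − 3/7z + 10/7z(1+1/2z) = 1 + z + 5/7z²
  Hence R(z) = 1 + z + 5/7z².

Find x<0 with |R(x)|<1.
x=-0.43: |R|=0.7021
R=1: x+5/7x²=0 ⇒ x=−7/5=-1.4000; min R=1−1/(4·5/7)=0.6500>−1
Confirm numerically:
  x=-1.287: |R|=0.89612 <1
  x=-1.049: |R|=0.73700 <1
  x=-1.001: |R|=0.71471 <1
  x=-1.879: |R|=1.64289 >1
  x=-1.565: |R|=1.18445 >1
  x=-1.512: |R|=1.12096 >1
Interval (-1.4000, 0).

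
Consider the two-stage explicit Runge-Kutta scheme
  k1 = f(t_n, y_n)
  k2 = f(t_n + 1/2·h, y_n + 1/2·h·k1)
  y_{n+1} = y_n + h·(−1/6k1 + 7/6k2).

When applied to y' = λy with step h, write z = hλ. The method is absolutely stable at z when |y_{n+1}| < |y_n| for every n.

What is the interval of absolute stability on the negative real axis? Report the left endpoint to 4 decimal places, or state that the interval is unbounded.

On y'=λy, z=hλ:
  k1=λy_n ⇒ h·k1=z·y_n;  k2=λ(1+1/2z)y_n ⇒ h·k2=z(1+1/2z)y_n
  y_{n+1}/y_n = 1 − 1/6z + 7/6z(1+1/2z) = 1 + z + 7/12z²
  so R(z) = 1 + z + 7/12z².

Boundary: |R(x)|=1, x<0.
x=-1.66: |R|=0.9474
R=1: x+7/12x²=0 ⇒ x=−12/7=-1.7143; min R=1−1/(4·7/12)=0.5714>−1
Confirm numerically:
  x=-1.306: |R|=0.68895 <1
  x=-1.298: |R|=0.68480 <1
  x=-0.788: |R|=0.57422 <1
  x=-2.275: |R|=1.74411 >1
  x=-2.157: |R|=1.55705 >1
  x=-1.923: |R|=1.23413 >1
Interval (-1.7143, 0).

z∈(-1.7143,0).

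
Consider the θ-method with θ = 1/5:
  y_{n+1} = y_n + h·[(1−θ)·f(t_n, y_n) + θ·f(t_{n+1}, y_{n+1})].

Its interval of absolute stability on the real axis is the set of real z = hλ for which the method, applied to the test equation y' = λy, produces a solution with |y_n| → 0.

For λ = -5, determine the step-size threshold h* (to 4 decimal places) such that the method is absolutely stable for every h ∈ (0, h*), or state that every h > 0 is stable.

(-3.3333,0); λ=-5 ⇒ h* = (10/3)/5 = 0.6667.

On y'=λy, z=hλ:
  y_{n+1} = y_n + z·[4/5·y_n + 1/5·y_{n+1}] ⇒ (1 − 1/5z)y_{n+1} = (1 + 4/5z)y_n
  so R(z) = (1 + 4/5z)/(1 − 1/5z).

Need |R(x)|<1, x<0.
x=-1.74: |R|=0.2908
R=−1: 1+4/5x = −1+1/5x ⇒ -3/5x=2 ⇒ x=2/(-3/5)=-3.3333
Confirm numerically:
  x=-3.082: |R|=0.90671 <1
  x=-3.072: |R|=0.90287 <1
  x=-2.646: |R|=0.73032 <1
  x=-2.456: |R|=0.64700 <1
  x=-3.918: |R|=1.19668 >1
  x=-3.364: |R|=1.01100 >1
So |R|<1 on (-3.3333, 0).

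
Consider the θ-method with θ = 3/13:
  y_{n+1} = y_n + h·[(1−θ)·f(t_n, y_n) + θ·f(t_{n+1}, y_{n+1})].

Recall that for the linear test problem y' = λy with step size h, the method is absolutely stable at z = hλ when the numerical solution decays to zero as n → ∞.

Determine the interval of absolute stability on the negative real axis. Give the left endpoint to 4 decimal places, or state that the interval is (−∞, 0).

z∈(-3.7143,0).

Set f=λy, z=hλ:
  y_{n+1} = y_n + z·[10/13·y_n + 3/13·y_{n+1}] ⇒ (1 − 3/13z)y_{n+1} = (1 + 10/13z)y_n
  R(z) = (1 + 10/13z)/(1 − 3/13z).

Find x<0 with |R(x)|<1.
x=-1.33: |R|=0.0177
R=−1: 1+10/13x = −1+3/13x ⇒ -7/13x=2 ⇒ x=2/(-7/13)=-3.7143
Confirm numerically:
  x=-3.098: |R|=0.80650 <1
  x=-2.937: |R|=0.75054 <1
  x=-2.496: |R|=0.58376 <1
  x=-4.190: |R|=1.13023 >1
  x=-4.135: |R|=1.11592 >1
  x=-3.949: |R|=1.06612 >1
Stable set (-3.7143, 0).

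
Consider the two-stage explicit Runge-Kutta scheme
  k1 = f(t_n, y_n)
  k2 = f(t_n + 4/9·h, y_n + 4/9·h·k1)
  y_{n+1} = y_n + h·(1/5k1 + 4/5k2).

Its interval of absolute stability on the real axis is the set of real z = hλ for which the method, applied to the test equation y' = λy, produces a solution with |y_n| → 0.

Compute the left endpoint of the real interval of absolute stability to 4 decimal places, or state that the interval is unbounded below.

On y'=λy, z=hλ:
  k1=λy_n ⇒ h·k1=z·y_n;  k2=λ(1+4/9z)y_n ⇒ h·k2=z(1+4/9z)y_n
  y_{n+1}/y_n = 1 + 1/5z + 4/5z(1+4/9z) = 1 + z + 16/45z²
  Hence R(z) = 1 + z + 16/45z².

Solve |R(x)|<1 on ℝ⁻.
x=-1.76: |R|=0.3414
R=1: x+16/45x²=0 ⇒ x=−45/16=-2.8125; min R=1−1/(4·16/45)=0.2969>−1
Confirm numerically:
  x=-1.815: |R|=0.35628 <1
  x=-1.446: |R|=0.29744 <1
  x=-1.441: |R|=0.29730 <1
  x=-1.184: |R|=0.31444 <1
  x=-3.226: |R|=1.47429 >1
  x=-3.103: |R|=1.32051 >1
  x=-3.093: |R|=1.30848 >1
Interval (-2.8125, 0).

left endpoint -2.8125.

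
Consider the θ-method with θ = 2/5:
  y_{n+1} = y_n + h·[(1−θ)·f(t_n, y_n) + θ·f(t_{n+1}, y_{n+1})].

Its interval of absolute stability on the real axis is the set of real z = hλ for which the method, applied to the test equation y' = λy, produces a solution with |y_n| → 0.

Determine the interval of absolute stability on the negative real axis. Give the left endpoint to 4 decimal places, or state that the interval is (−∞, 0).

Set f=λy, z=hλ:
  y_{n+1} = y_n + z·[3/5·y_n + 2/5·y_{n+1}] ⇒ (1 − 2/5z)y_{n+1} = (1 + 3/5z)y_n
  Hence R(z) = (1 + 3/5z)/(1 − 2/5z).

Need |R(x)|<1, x<0.
x=-1.42: |R|=0.0944
R=−1: 1+3/5x = −1+2/5x ⇒ -1/5x=2 ⇒ x=2/(-1/5)=-10.0000
Confirm numerically:
  x=-8.360: |R|=0.92449 <1
  x=-8.201: |R|=0.91594 <1
  x=-7.454: |R|=0.87211 <1
  x=-4.534: |R|=0.61146 <1
  x=-10.269: |R|=1.01053 >1
  x=-10.118: |R|=1.00468 >1
Stable set (-10.0000, 0).

(-10.0000, 0).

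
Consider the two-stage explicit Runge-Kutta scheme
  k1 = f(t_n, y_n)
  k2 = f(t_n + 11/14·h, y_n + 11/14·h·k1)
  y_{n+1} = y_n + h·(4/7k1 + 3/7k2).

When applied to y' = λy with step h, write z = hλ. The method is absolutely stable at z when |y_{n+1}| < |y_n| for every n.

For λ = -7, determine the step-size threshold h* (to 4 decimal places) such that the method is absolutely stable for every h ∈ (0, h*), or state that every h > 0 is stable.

(-2.9697,0); λ=-7 ⇒ h* = (98/33)/7 = 0.4242.

Test eqn y'=λy, z=hλ:
  k1=λy_n ⇒ h·k1=z·y_n;  k2=λ(1+11/14z)y_n ⇒ h·k2=z(1+11/14z)y_n
  y_{n+1}/y_n = 1 + 4/7z + 3/7z(1+11/14z) = 1 + z + 33/98z²
  ⇒ R(z) = 1 + z + 33/98z².

Solve |R(x)|<1 on ℝ⁻.
x=-0.99: |R|=0.3400
R=1: x+33/98x²=0 ⇒ x=−98/33=-2.9697; min R=1−1/(4·33/98)=0.2576>−1
Confirm numerically:
  x=-2.594: |R|=0.67183 <1
  x=-1.900: |R|=0.31561 <1
  x=-1.643: |R|=0.26600 <1
  x=-1.369: |R|=0.26210 <1
  x=-3.521: |R|=1.65365 >1
  x=-3.351: |R|=1.43026 >1
So |R|<1 on (-2.9697, 0).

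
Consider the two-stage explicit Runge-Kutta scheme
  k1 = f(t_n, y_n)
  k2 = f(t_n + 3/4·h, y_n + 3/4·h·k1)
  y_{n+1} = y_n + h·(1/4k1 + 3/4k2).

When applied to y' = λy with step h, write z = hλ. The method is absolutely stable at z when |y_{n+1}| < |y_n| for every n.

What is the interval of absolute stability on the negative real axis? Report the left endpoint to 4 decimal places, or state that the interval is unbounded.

With y'=λy (z=hλ):
  k1=λy_n ⇒ h·k1=z·y_n;  k2=λ(1+3/4z)y_n ⇒ h·k2=z(1+3/4z)y_n
  y_{n+1}/y_n = 1 + 1/4z + 3/4z(1+3/4z) = 1 + z + 9/16z²
  R(z) = 1 + z + 9/16z².

Need |R(x)|<1, x<0.
x=-1.1: |R|=0.5806
R=1: x+9/16x²=0 ⇒ x=−16/9=-1.7778; min R=1−1/(4·9/16)=0.5556>−1
Confirm numerically:
  x=-1.728: |R|=0.95162 <1
  x=-1.131: |R|=0.58853 <1
  x=-1.030: |R|=0.56676 <1
  x=-0.894: |R|=0.55557 <1
  x=-2.334: |R|=1.73025 >1
  x=-2.313: |R|=1.69636 >1
  x=-2.099: |R|=1.37926 >1
Stable set (-1.7778, 0).

(-1.7778, 0).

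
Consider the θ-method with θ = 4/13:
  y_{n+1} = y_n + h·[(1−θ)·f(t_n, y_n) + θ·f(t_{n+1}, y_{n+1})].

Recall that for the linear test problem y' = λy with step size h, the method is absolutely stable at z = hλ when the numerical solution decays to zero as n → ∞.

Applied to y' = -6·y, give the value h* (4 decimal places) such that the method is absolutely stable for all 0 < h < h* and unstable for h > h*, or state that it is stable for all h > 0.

Test eqn y'=λy, z=hλ:
  y_{n+1} = y_n + z·[9/13·y_n + 4/13·y_{n+1}] ⇒ (1 − 4/13z)y_{n+1} = (1 + 9/13z)y_n
  ⇒ R(z) = (1 + 9/13z)/(1 − 4/13z).

Boundary: |R(x)|=1, x<0.
x=-0.37: |R|=0.6678
R=−1: 1+9/13x = −1+4/13x ⇒ -5/13x=2 ⇒ x=2/(-5/13)=-5.2000
Confirm numerically:
  x=-4.348: |R|=0.85983 <1
  x=-4.196: |R|=0.83145 <1
  x=-4.166: |R|=0.82571 <1
  x=-3.608: |R|=0.70983 <1
  x=-5.722: |R|=1.07273 >1
  x=-5.538: |R|=1.04808 >1
So |R|<1 on (-5.2000, 0).

(-5.2000,0); λ=-6 ⇒ h* = (26/5)/6 = 0.8667.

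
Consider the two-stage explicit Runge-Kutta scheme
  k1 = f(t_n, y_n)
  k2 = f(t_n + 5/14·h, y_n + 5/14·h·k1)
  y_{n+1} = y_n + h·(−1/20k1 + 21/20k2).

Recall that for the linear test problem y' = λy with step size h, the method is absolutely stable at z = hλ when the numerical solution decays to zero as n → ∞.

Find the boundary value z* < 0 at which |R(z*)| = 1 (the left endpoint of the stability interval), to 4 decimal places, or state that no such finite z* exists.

On y'=λy, z=hλ:
  k1=λy_n ⇒ h·k1=z·y_n;  k2=λ(1+5/14z)y_n ⇒ h·k2=z(1+5/14z)y_n
  y_{n+1}/y_n = 1 − 1/20z + 21/20z(1+5/14z) = 1 + z + 3/8z²
  ⇒ R(z) = 1 + z + 3/8z².

Solve |R(x)|<1 on ℝ⁻.
x=-1.7: |R|=0.3837
R=1: x+3/8x²=0 ⇒ x=−8/3=-2.6667; min R=1−1/(4·3/8)=0.3333>−1
Confirm numerically:
  x=-2.502: |R|=0.84550 <1
  x=-2.349: |R|=0.72018 <1
  x=-1.888: |R|=0.44870 <1
  x=-1.500: |R|=0.34375 <1
  x=-2.899: |R|=1.25258 >1
  x=-2.718: |R|=1.05232 >1
Interval (-2.6667, 0).

left endpoint -2.6667.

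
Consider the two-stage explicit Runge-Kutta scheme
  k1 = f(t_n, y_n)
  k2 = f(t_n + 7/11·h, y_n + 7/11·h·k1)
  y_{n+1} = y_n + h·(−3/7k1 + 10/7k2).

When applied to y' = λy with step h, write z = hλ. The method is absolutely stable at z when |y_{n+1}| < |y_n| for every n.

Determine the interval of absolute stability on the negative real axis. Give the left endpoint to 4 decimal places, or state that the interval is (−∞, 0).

Test eqn y'=λy, z=hλ:
  k1=λy_n ⇒ h·k1=z·y_n;  k2=λ(1+7/11z)y_n ⇒ h·k2=z(1+7/11z)y_n
  y_{n+1}/y_n = 1 − 3/7z + 10/7z(1+7/11z) = 1 + z + 10/11z²
  Hence R(z) = 1 + z + 10/11z².

Find x<0 with |R(x)|<1.
x=-1.33: |R|=1.2781
R=1: x+10/11x²=0 ⇒ x=−11/10=-1.1000; min R=1−1/(4·10/11)=0.7250>−1
Confirm numerically:
  x=-0.727: |R|=0.75348 <1
  x=-0.684: |R|=0.74132 <1
  x=-0.659: |R|=0.73580 <1
  x=-0.559: |R|=0.72507 <1
  x=-1.675: |R|=1.87557 >1
  x=-1.175: |R|=1.08011 >1
  x=-1.153: |R|=1.05555 >1
So |R|<1 on (-1.1000, 0).

(-1.1000, 0).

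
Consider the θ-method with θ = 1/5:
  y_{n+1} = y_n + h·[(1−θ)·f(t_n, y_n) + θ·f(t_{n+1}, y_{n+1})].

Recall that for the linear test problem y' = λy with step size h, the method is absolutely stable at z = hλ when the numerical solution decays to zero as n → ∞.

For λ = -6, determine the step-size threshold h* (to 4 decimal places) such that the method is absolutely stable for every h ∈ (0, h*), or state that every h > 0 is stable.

Set f=λy, z=hλ:
  y_{n+1} = y_n + z·[4/5·y_n + 1/5·y_{n+1}] ⇒ (1 − 1/5z)y_{n+1} = (1 + 4/5z)y_n
  ⇒ R(z) = (1 + 4/5z)/(1 − 1/5z).

Need |R(x)|<1, x<0.
x=-0.79: |R|=0.3178
R=−1: 1+4/5x = −1+1/5x ⇒ -3/5x=2 ⇒ x=2/(-3/5)=-3.3333
Confirm numerically:
  x=-3.156: |R|=0.93477 <1
  x=-1.956: |R|=0.40598 <1
  x=-1.865: |R|=0.35834 <1
  x=-3.832: |R|=1.16938 >1
  x=-3.399: |R|=1.02346 >1
Stable set (-3.3333, 0).

(-3.3333,0); λ=-6 ⇒ h* = (10/3)/6 = 0.5556.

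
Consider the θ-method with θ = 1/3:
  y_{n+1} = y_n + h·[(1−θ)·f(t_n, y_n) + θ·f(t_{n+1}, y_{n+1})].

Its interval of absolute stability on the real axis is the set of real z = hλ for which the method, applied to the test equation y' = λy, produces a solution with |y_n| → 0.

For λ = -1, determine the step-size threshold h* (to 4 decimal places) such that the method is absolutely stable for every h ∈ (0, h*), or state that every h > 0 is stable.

(-6.0000,0); λ=-1 ⇒ h* = (6)/1 = 6.0000.

Set f=λy, z=hλ:
  y_{n+1} = y_n + z·[2/3·y_n + 1/3·y_{n+1}] ⇒ (1 − 1/3z)y_{n+1} = (1 + 2/3z)y_n
  R(z) = (1 + 2/3z)/(1 − 1/3z).

Solve |R(x)|<1 on ℝ⁻.
x=-1.49: |R|=0.0045
R=−1: 1+2/3x = −1+1/3x ⇒ -1/3x=2 ⇒ x=2/(-1/3)=-6.0000
Confirm numerically:
  x=-5.868: |R|=0.98512 <1
  x=-4.307: |R|=0.76830 <1
  x=-3.767: |R|=0.67002 <1
  x=-6.599: |R|=1.06240 >1
  x=-6.447: |R|=1.04732 >1
Interval (-6.0000, 0).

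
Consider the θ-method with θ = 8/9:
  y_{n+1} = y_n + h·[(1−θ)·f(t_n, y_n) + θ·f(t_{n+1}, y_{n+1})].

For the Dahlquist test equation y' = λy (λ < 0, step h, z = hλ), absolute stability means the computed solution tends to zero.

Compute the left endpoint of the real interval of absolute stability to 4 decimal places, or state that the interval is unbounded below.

Set f=λy, z=hλ:
  y_{n+1} = y_n + z·[1/9·y_n + 8/9·y_{n+1}] ⇒ (1 − 8/9z)y_{n+1} = (1 + 1/9z)y_n
  R(z) = (1 + 1/9z)/(1 − 8/9z).

Find x<0 with |R(x)|<1.
x=-0.43: |R|=0.6889
x=-2: |R|=0.2800
x=-10: |R|=0.0112
x=-100: |R|=0.1125
θ=8/9≥1/2 ⇒ |1+1/9x|<|1−8/9x| ∀x<0 ⇒ interval (−∞,0).

(−∞, 0) — no finite endpoint.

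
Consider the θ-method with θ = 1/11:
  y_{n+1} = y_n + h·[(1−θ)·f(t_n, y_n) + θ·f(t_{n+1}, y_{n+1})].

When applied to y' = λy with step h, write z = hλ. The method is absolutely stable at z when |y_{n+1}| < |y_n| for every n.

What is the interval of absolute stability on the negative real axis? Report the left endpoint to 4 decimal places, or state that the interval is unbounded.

On y'=λy, z=hλ:
  y_{n+1} = y_n + z·[10/11·y_n + 1/11·y_{n+1}] ⇒ (1 − 1/11z)y_{n+1} = (1 + 10/11z)y_n
  Hence R(z) = (1 + 10/11z)/(1 − 1/11z).

Need |R(x)|<1, x<0.
x=-1.77: |R|=0.5247
R=−1: 1+10/11x = −1+1/11x ⇒ -9/11x=2 ⇒ x=2/(-9/11)=-2.4444
Confirm numerically:
  x=-2.041: |R|=0.72157 <1
  x=-1.688: |R|=0.46343 <1
  x=-1.087: |R|=0.01076 <1
  x=-2.978: |R|=1.34354 >1
  x=-2.813: |R|=1.24014 >1
  x=-2.703: |R|=1.16982 >1
So |R|<1 on (-2.4444, 0).

(-2.4444, 0).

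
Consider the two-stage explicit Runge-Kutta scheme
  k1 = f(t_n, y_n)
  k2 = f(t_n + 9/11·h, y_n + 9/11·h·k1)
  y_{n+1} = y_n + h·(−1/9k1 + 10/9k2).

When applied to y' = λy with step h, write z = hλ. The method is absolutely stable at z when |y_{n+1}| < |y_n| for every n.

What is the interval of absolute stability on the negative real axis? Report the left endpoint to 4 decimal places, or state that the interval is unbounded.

(-1.1000, 0).

Test eqn y'=λy, z=hλ:
  k1=λy_n ⇒ h·k1=z·y_n;  k2=λ(1+9/11z)y_n ⇒ h·k2=z(1+9/11z)y_n
  y_{n+1}/y_n = 1 − 1/9z + 10/9z(1+9/11z) = 1 + z + 10/11z²
  R(z) = 1 + z + 10/11z².

Solve |R(x)|<1 on ℝ⁻.
x=-1.56: |R|=1.6524
R=1: x+10/11x²=0 ⇒ x=−11/10=-1.1000; min R=1−1/(4·10/11)=0.7250>−1
Confirm numerically:
  x=-0.963: |R|=0.88006 <1
  x=-0.925: |R|=0.85284 <1
  x=-0.741: |R|=0.75816 <1
  x=-0.635: |R|=0.73157 <1
  x=-1.363: |R|=1.32588 >1
  x=-1.303: |R|=1.24046 >1
So |R|<1 on (-1.1000, 0).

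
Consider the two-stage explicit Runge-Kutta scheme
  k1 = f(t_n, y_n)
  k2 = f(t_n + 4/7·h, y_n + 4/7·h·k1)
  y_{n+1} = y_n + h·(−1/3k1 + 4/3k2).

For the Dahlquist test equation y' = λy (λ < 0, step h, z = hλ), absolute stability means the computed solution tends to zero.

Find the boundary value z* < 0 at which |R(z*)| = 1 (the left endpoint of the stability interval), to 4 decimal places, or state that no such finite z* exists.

Set f=λy, z=hλ:
  k1=λy_n ⇒ h·k1=z·y_n;  k2=λ(1+4/7z)y_n ⇒ h·k2=z(1+4/7z)y_n
  y_{n+1}/y_n = 1 − 1/3z + 4/3z(1+4/7z) = 1 + z + 16/21z²
  so R(z) = 1 + z + 16/21z².

Need |R(x)|<1, x<0.
x=-0.77: |R|=0.6817
R=1: x+16/21x²=0 ⇒ x=−21/16=-1.3125; min R=1−1/(4·16/21)=0.6719>−1
Confirm numerically:
  x=-1.136: |R|=0.84724 <1
  x=-0.968: |R|=0.74592 <1
  x=-0.797: |R|=0.68697 <1
  x=-0.570: |R|=0.67754 <1
  x=-1.716: |R|=1.52755 >1
  x=-1.434: |R|=1.13275 >1
Stable set (-1.3125, 0).

z* = -1.3125.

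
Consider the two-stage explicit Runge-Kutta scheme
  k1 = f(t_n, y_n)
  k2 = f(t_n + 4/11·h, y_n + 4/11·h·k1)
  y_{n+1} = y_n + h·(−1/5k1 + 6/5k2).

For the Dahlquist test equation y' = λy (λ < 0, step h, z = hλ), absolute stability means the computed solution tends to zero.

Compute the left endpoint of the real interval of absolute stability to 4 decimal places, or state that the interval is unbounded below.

left endpoint -2.2917.

On y'=λy, z=hλ:
  k1=λy_n ⇒ h·k1=z·y_n;  k2=λ(1+4/11z)y_n ⇒ h·k2=z(1+4/11z)y_n
  y_{n+1}/y_n = 1 − 1/5z + 6/5z(1+4/11z) = 1 + z + 24/55z²
  ⇒ R(z) = 1 + z + 24/55z².

Find x<0 with |R(x)|<1.
x=-0.77: |R|=0.4887
R=1: x+24/55x²=0 ⇒ x=−55/24=-2.2917; min R=1−1/(4·24/55)=0.4271>−1
Confirm numerically:
  x=-1.894: |R|=0.67134 <1
  x=-1.881: |R|=0.66292 <1
  x=-1.705: |R|=0.56352 <1
  x=-0.953: |R|=0.44331 <1
  x=-2.583: |R|=1.32837 >1
  x=-2.505: |R|=1.23319 >1
So |R|<1 on (-2.2917, 0).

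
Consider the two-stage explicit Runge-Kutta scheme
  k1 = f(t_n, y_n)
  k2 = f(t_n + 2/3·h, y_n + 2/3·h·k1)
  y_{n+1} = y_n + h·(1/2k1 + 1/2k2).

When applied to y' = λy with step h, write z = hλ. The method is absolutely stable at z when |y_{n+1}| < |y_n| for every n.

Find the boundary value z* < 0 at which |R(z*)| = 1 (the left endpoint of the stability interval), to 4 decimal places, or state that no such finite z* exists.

Set f=λy, z=hλ:
  k1=λy_n ⇒ h·k1=z·y_n;  k2=λ(1+2/3z)y_n ⇒ h·k2=z(1+2/3z)y_n
  y_{n+1}/y_n = 1 + 1/2z + 1/2z(1+2/3z) = 1 + z + 1/3z²
  so R(z) = 1 + z + 1/3z².

Need |R(x)|<1, x<0.
x=-0.99: |R|=0.3367
R=1: x+1/3x²=0 ⇒ x=−3=-3.0000; min R=1−1/(4·1/3)=0.2500>−1
Confirm numerically:
  x=-2.936: |R|=0.93737 <1
  x=-1.923: |R|=0.30964 <1
  x=-1.884: |R|=0.29915 <1
  x=-1.634: |R|=0.25599 <1
  x=-3.561: |R|=1.66591 >1
  x=-3.509: |R|=1.59536 >1
  x=-3.242: |R|=1.26152 >1
Interval (-3.0000, 0).

left endpoint -3.0000.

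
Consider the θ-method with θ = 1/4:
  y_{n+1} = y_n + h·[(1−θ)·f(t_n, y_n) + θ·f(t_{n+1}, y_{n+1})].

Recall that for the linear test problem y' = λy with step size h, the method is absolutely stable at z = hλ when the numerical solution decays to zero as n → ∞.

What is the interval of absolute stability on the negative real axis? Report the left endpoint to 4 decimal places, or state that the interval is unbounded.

With y'=λy (z=hλ):
  y_{n+1} = y_n + z·[3/4·y_n + 1/4·y_{n+1}] ⇒ (1 − 1/4z)y_{n+1} = (1 + 3/4z)y_n
  R(z) = (1 + 3/4z)/(1 − 1/4z).

Solve |R(x)|<1 on ℝ⁻.
x=-1.58: |R|=0.1326
R=−1: 1+3/4x = −1+1/4x ⇒ -1/2x=2 ⇒ x=2/(-1/2)=-4.0000
Confirm numerically:
  x=-3.366: |R|=0.82786 <1
  x=-3.080: |R|=0.74011 <1
  x=-2.682: |R|=0.60551 <1
  x=-1.735: |R|=0.21011 <1
  x=-4.287: |R|=1.06927 >1
  x=-4.040: |R|=1.00995 >1
So |R|<1 on (-4.0000, 0).

z∈(-4.0000,0).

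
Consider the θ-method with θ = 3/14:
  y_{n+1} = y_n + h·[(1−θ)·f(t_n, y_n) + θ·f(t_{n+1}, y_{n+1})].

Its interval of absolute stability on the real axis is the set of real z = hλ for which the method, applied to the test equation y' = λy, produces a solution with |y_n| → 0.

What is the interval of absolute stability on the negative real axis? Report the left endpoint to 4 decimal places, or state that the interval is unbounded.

z∈(-3.5000,0).

Set f=λy, z=hλ:
  y_{n+1} = y_n + z·[11/14·y_n + 3/14·y_{n+1}] ⇒ (1 − 3/14z)y_{n+1} = (1 + 11/14z)y_n
  ⇒ R(z) = (1 + 11/14z)/(1 − 3/14z).

Find x<0 with |R(x)|<1.
x=-0.51: |R|=0.5402
R=−1: 1+11/14x = −1+3/14x ⇒ -4/7x=2 ⇒ x=2/(-4/7)=-3.5000
Confirm numerically:
  x=-3.319: |R|=0.93956 <1
  x=-2.091: |R|=0.44399 <1
  x=-1.434: |R|=0.09693 <1
  x=-4.069: |R|=1.17369 >1
  x=-3.652: |R|=1.04873 >1
  x=-3.639: |R|=1.04463 >1
So |R|<1 on (-3.5000, 0).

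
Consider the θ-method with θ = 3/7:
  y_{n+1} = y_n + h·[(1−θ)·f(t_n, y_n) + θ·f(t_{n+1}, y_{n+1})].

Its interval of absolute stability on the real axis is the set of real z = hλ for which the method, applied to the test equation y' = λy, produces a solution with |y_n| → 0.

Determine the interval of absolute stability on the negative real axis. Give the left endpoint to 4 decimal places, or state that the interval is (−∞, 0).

On y'=λy, z=hλ:
  y_{n+1} = y_n + z·[4/7·y_n + 3/7·y_{n+1}] ⇒ (1 − 3/7z)y_{n+1} = (1 + 4/7z)y_n
  Hence R(z) = (1 + 4/7z)/(1 − 3/7z).

Find x<0 with |R(x)|<1.
x=-1.19: |R|=0.2119
R=−1: 1+4/7x = −1+3/7x ⇒ -1/7x=2 ⇒ x=2/(-1/7)=-14.0000
Confirm numerically:
  x=-12.562: |R|=0.96782 <1
  x=-9.099: |R|=0.85710 <1
  x=-6.454: |R|=0.71375 <1
  x=-5.971: |R|=0.67772 <1
  x=-14.151: |R|=1.00305 >1
  x=-14.117: |R|=1.00237 >1
Stable set (-14.0000, 0).

z∈(-14.0000,0).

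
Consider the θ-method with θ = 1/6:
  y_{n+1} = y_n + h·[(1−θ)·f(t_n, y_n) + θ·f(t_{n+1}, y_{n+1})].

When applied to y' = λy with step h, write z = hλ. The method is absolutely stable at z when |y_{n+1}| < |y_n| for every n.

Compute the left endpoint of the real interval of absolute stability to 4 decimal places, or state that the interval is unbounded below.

Test eqn y'=λy, z=hλ:
  y_{n+1} = y_n + z·[5/6·y_n + 1/6·y_{n+1}] ⇒ (1 − 1/6z)y_{n+1} = (1 + 5/6z)y_n
  Hence R(z) = (1 + 5/6z)/(1 − 1/6z).

Find x<0 with |R(x)|<1.
x=-0.9: |R|=0.2174
R=−1: 1+5/6x = −1+1/6x ⇒ -2/3x=2 ⇒ x=2/(-2/3)=-3.0000
Confirm numerically:
  x=-2.685: |R|=0.85492 <1
  x=-1.977: |R|=0.48703 <1
  x=-1.614: |R|=0.27187 <1
  x=-1.466: |R|=0.17814 <1
  x=-3.406: |R|=1.17266 >1
  x=-3.113: |R|=1.04960 >1
Stable set (-3.0000, 0).

z* = -3.0000.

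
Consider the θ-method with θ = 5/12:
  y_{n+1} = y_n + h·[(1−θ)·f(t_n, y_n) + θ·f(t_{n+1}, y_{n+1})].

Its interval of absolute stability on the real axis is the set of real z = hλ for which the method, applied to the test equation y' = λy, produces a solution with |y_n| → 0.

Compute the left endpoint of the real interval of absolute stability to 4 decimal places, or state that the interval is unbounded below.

left endpoint -12.0000.

With y'=λy (z=hλ):
  y_{n+1} = y_n + z·[7/12·y_n + 5/12·y_{n+1}] ⇒ (1 − 5/12z)y_{n+1} = (1 + 7/12z)y_n
  ⇒ R(z) = (1 + 7/12z)/(1 − 5/12z).

Boundary: |R(x)|=1, x<0.
x=-0.54: |R|=0.5592
R=−1: 1+7/12x = −1+5/12x ⇒ -1/6x=2 ⇒ x=2/(-1/6)=-12.0000
Confirm numerically:
  x=-10.409: |R|=0.95032 <1
  x=-9.122: |R|=0.90009 <1
  x=-8.176: |R|=0.85537 <1
  x=-6.412: |R|=0.74635 <1
  x=-12.346: |R|=1.00939 >1
  x=-12.300: |R|=1.00816 >1
  x=-12.250: |R|=1.00683 >1
So |R|<1 on (-12.0000, 0).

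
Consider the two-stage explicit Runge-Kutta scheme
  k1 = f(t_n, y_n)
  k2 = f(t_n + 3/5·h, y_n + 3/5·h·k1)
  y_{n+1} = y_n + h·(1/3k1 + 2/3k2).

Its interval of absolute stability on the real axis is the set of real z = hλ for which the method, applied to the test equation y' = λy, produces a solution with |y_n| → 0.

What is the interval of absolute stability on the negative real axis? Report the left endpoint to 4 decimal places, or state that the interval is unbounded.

z∈(-2.5000,0).

With y'=λy (z=hλ):
  k1=λy_n ⇒ h·k1=z·y_n;  k2=λ(1+3/5z)y_n ⇒ h·k2=z(1+3/5z)y_n
  y_{n+1}/y_n = 1 + 1/3z + 2/3z(1+3/5z) = 1 + z + 2/5z²
  R(z) = 1 + z + 2/5z².

Boundary: |R(x)|=1, x<0.
x=-0.8: |R|=0.4560
R=1: x+2/5x²=0 ⇒ x=−5/2=-2.5000; min R=1−1/(4·2/5)=0.3750>−1
Confirm numerically:
  x=-2.429: |R|=0.93102 <1
  x=-2.364: |R|=0.87140 <1
  x=-2.042: |R|=0.62591 <1
  x=-2.931: |R|=1.50530 >1
  x=-2.828: |R|=1.37103 >1
  x=-2.636: |R|=1.14340 >1
Interval (-2.5000, 0).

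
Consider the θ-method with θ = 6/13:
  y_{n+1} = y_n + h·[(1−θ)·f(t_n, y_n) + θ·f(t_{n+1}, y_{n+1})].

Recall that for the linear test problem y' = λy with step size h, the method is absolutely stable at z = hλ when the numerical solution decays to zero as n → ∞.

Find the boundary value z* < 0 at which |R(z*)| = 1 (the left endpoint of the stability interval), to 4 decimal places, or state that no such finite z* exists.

z* = -26.0000.

Test eqn y'=λy, z=hλ:
  y_{n+1} = y_n + z·[7/13·y_n + 6/13·y_{n+1}] ⇒ (1 − 6/13z)y_{n+1} = (1 + 7/13z)y_n
  so R(z) = (1 + 7/13z)/(1 − 6/13z).

Solve |R(x)|<1 on ℝ⁻.
x=-0.36: |R|=0.6913
R=−1: 1+7/13x = −1+6/13x ⇒ -1/13x=2 ⇒ x=2/(-1/13)=-26.0000
Confirm numerically:
  x=-25.048: |R|=0.99417 <1
  x=-19.133: |R|=0.94627 <1
  x=-12.258: |R|=0.84122 <1
  x=-10.576: |R|=0.79826 <1
  x=-26.469: |R|=1.00273 >1
  x=-26.355: |R|=1.00207 >1
  x=-26.309: |R|=1.00181 >1
Interval (-26.0000, 0).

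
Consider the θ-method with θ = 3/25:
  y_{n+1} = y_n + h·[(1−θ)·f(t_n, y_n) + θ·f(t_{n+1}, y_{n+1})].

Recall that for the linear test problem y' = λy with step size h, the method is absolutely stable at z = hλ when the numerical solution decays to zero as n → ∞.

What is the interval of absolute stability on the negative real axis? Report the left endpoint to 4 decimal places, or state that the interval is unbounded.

On y'=λy, z=hλ:
  y_{n+1} = y_n + z·[22/25·y_n + 3/25·y_{n+1}] ⇒ (1 − 3/25z)y_{n+1} = (1 + 22/25z)y_n
  so R(z) = (1 + 22/25z)/(1 − 3/25z).

Find x<0 with |R(x)|<1.
x=-1.03: |R|=0.0833
R=−1: 1+22/25x = −1+3/25x ⇒ -19/25x=2 ⇒ x=2/(-19/25)=-2.6316
Confirm numerically:
  x=-2.577: |R|=0.96832 <1
  x=-2.011: |R|=0.62005 <1
  x=-1.746: |R|=0.44355 <1
  x=-1.354: |R|=0.16475 <1
  x=-2.991: |R|=1.20101 >1
  x=-2.743: |R|=1.06371 >1
Interval (-2.6316, 0).

z∈(-2.6316,0).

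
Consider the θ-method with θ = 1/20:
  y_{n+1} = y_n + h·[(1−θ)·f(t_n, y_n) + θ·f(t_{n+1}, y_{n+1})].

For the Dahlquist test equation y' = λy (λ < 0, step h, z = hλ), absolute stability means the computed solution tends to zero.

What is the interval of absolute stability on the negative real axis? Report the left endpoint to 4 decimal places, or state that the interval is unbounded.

With y'=λy (z=hλ):
  y_{n+1} = y_n + z·[19/20·y_n + 1/20·y_{n+1}] ⇒ (1 − 1/20z)y_{n+1} = (1 + 19/20z)y_n
  so R(z) = (1 + 19/20z)/(1 − 1/20z).

Boundary: |R(x)|=1, x<0.
x=-0.47: |R|=0.5408
R=−1: 1+19/20x = −1+1/20x ⇒ -9/10x=2 ⇒ x=2/(-9/10)=-2.2222
Confirm numerically:
  x=-1.702: |R|=0.56852 <1
  x=-1.668: |R|=0.53960 <1
  x=-0.917: |R|=0.12320 <1
  x=-2.730: |R|=1.40211 >1
  x=-2.491: |R|=1.21511 >1
  x=-2.427: |R|=1.16436 >1
Stable set (-2.2222, 0).

(-2.2222, 0).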